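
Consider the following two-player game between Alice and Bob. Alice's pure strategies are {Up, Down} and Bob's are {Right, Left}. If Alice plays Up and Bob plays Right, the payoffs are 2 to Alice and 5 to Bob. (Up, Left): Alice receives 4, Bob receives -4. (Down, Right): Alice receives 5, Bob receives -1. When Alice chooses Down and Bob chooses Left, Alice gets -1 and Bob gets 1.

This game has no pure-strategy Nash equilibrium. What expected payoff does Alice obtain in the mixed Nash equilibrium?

11/4

In a mixed equilibrium Alice is indifferent between Up and Down; this condition fixes q.
  Alice's payoff to Up: q·2 + (1−q)·4 = -2q + 4
  Alice's payoff to Down: q·5 + (1−q)·(-1) = 6q - 1
  -2q + 4 = 6q - 1  ⇒  -8q = -5  ⇒  q = 5/8.
At equilibrium Alice is indifferent across rows, so Alice's payoff equals the payoff from Up: (5/8)·2 + (3/8)·4 = 11/4.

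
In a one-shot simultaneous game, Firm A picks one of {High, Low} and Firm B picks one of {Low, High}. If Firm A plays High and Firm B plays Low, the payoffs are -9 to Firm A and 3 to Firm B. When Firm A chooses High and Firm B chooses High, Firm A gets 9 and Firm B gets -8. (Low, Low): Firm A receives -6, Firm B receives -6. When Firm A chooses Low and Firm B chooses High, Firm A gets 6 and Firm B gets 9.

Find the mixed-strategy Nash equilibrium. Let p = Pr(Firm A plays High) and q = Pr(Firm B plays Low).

In a mixed equilibrium Firm B is indifferent between Low and High; this condition fixes p.
  Firm B's payoff to Low: p·3 + (1−p)·(-6) = 9p - 6
  Firm B's payoff to High: p·(-8) + (1−p)·9 = -17p + 9
  9p - 6 = -17p + 9  ⇒  26p = 15  ⇒  p = 15/26.
Firm A's indifference between High and Low determines Firm B's mixing probability q:
  Firm A's payoff from High: q·(-9) + (1−q)·9 = -18q + 9
  Firm A's payoff from Low: q·(-6) + (1−q)·6 = -12q + 6
  -18q + 9 = -12q + 6  ⇒  -6q = -3  ⇒  q = 1/2.

p = 15/26, q = 1/2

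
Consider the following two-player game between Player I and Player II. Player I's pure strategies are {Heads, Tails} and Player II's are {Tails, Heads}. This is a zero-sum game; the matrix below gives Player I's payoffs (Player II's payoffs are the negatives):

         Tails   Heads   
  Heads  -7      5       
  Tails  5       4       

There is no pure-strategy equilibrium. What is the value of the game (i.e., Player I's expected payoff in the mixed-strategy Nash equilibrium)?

v = 53/13

Set Player I's expected payoff from Heads equal to that from Tails:
  Player I's payoff to Heads: q·(-7) + (1−q)·5 = -12q + 5
  Player I's payoff to Tails: q·5 + (1−q)·4 = q + 4
  -12q + 5 = q + 4  ⇒  -13q = -1  ⇒  q = 1/13.
The value is Player I's expected payoff against this mix (using Heads): (1/13)·(-7) + (12/13)·5 = 53/13.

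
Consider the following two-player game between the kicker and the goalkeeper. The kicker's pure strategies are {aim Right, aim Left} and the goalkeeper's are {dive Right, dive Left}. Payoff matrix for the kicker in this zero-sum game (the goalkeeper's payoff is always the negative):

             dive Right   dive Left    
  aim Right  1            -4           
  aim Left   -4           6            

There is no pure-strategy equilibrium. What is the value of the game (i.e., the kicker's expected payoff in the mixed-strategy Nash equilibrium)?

v = -2/3

In a mixed equilibrium the kicker is indifferent between aim Right and aim Left; this condition fixes q.
  the kicker's payoff from aim Right: q·1 + (1−q)·(-4) = 5q - 4
  the kicker's payoff from aim Left: q·(-4) + (1−q)·6 = -10q + 6
  5q - 4 = -10q + 6  ⇒  15q = 10  ⇒  q = 2/3.
The value is the kicker's expected payoff against this mix (using aim Right): (2/3)·1 + (1/3)·(-4) = -2/3.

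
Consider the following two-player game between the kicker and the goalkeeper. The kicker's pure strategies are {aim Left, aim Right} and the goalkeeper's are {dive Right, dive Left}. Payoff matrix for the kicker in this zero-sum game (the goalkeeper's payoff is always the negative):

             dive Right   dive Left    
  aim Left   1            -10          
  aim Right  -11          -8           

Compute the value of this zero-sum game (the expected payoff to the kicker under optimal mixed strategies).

The kicker's indifference between aim Left and aim Right determines the goalkeeper's mixing probability q:
  the kicker's payoff to aim Left: q·1 + (1−q)·(-10) = 11q - 10
  the kicker's payoff to aim Right: q·(-11) + (1−q)·(-8) = -3q - 8
  11q - 10 = -3q - 8  ⇒  14q = 2  ⇒  q = 1/7.
The value is the kicker's expected payoff against this mix (using aim Left): (1/7)·1 + (6/7)·(-10) = -59/7.

v = -59/7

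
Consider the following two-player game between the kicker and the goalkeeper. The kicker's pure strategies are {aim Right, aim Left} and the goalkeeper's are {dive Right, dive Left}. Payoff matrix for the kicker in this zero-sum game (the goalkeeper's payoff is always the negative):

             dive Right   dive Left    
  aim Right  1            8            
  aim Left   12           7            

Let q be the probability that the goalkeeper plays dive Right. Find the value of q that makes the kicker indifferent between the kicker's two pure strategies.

In a mixed equilibrium the kicker is indifferent between aim Right and aim Left; this condition fixes q.
  the kicker's expected payoff from aim Right: q·1 + (1−q)·8 = -7q + 8
  the kicker's expected payoff from aim Left: q·12 + (1−q)·7 = 5q + 7
  -7q + 8 = 5q + 7  ⇒  -12q = -1  ⇒  q = 1/12.

q = 1/12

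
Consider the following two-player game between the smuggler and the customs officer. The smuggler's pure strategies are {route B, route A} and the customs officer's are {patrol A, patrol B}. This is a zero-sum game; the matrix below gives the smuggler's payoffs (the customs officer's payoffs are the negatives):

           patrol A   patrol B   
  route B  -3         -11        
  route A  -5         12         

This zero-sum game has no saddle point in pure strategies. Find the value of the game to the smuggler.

In a mixed equilibrium the smuggler is indifferent between route B and route A; this condition fixes q.
  the smuggler's payoff to route B: q·(-3) + (1−q)·(-11) = 8q - 11
  the smuggler's payoff to route A: q·(-5) + (1−q)·12 = -17q + 12
  8q - 11 = -17q + 12  ⇒  25q = 23  ⇒  q = 23/25.
The value is the smuggler's expected payoff against this mix (using route B): (23/25)·(-3) + (2/25)·(-11) = -91/25.

v = -91/25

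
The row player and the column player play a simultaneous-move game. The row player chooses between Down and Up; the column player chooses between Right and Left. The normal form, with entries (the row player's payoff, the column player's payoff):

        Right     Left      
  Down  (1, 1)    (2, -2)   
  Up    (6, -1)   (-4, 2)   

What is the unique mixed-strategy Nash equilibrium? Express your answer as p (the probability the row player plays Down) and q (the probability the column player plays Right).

The row player's mix must leave the column player indifferent between Right and Left.
  the column player's expected payoff from Right: p·1 + (1−p)·(-1) = 2p - 1
  the column player's expected payoff from Left: p·(-2) + (1−p)·2 = -4p + 2
  2p - 1 = -4p + 2  ⇒  6p = 3  ⇒  p = 1/2.
In a mixed equilibrium the row player is indifferent between Down and Up; this condition fixes q.
  the row player's payoff to Down: q·1 + (1−q)·2 = -q + 2
  the row player's payoff to Up: q·6 + (1−q)·(-4) = 10q - 4
  -q + 2 = 10q - 4  ⇒  -11q = -6  ⇒  q = 6/11.

p = 1/2, q = 6/11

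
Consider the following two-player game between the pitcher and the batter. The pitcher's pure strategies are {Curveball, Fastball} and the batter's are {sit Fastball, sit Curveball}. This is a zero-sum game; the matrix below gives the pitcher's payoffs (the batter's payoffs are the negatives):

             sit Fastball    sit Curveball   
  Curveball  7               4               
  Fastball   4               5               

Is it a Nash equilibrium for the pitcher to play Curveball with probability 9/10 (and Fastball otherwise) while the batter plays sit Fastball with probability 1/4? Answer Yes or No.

No

Given the pitcher's mix p = 9/10, the batter's payoff from sit Fastball is -67/10 but from sit Curveball is -41/10. The batter strictly prefers sit Curveball, so the batter would not mix.
So the proposed profile is not a Nash equilibrium.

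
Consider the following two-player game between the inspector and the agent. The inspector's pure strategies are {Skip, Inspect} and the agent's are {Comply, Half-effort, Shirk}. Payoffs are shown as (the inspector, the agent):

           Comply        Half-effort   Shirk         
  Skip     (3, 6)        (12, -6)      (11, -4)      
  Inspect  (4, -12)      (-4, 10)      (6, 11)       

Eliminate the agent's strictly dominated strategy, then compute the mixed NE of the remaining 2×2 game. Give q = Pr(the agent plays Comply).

q = 5/6

The agent's strategy Half-effort is strictly dominated by Shirk: -4 > -6 and 11 > 10. Eliminate Half-effort.
The agent's mix must leave the inspector indifferent between Skip and Inspect.
  the inspector's expected payoff from Skip: q·3 + (1−q)·11 = -8q + 11
  the inspector's expected payoff from Inspect: q·4 + (1−q)·6 = -2q + 6
  -8q + 11 = -2q + 6  ⇒  -6q = -5  ⇒  q = 5/6.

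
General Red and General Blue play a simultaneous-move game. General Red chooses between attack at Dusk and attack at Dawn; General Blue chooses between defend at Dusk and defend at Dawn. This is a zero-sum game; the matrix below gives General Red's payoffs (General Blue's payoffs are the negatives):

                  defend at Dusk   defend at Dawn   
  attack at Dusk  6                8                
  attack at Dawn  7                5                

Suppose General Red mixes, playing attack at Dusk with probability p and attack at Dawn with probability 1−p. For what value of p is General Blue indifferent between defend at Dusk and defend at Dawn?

p = 1/2

General Red's mix must leave General Blue indifferent between defend at Dusk and defend at Dawn.
  General Blue's payoff from defend at Dusk: p·(-6) + (1−p)·(-7) = p - 7
  General Blue's payoff from defend at Dawn: p·(-8) + (1−p)·(-5) = -3p - 5
  p - 7 = -3p - 5  ⇒  4p = 2  ⇒  p = 1/2.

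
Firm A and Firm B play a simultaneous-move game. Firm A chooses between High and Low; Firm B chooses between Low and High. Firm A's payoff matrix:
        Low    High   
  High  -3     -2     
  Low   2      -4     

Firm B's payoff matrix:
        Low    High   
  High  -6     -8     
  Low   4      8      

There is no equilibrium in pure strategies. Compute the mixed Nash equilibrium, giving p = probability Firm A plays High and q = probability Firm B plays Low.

p = 2/3, q = 2/7

In a mixed equilibrium Firm B is indifferent between Low and High; this condition fixes p.
  Firm B's expected payoff from Low: p·(-6) + (1−p)·4 = -10p + 4
  Firm B's expected payoff from High: p·(-8) + (1−p)·8 = -16p + 8
  -10p + 4 = -16p + 8  ⇒  6p = 4  ⇒  p = 2/3.
Firm B's mix must leave Firm A indifferent between High and Low.
  Firm A's payoff from High: q·(-3) + (1−q)·(-2) = -q - 2
  Firm A's payoff from Low: q·2 + (1−q)·(-4) = 6q - 4
  -q - 2 = 6q - 4  ⇒  -7q = -2  ⇒  q = 2/7.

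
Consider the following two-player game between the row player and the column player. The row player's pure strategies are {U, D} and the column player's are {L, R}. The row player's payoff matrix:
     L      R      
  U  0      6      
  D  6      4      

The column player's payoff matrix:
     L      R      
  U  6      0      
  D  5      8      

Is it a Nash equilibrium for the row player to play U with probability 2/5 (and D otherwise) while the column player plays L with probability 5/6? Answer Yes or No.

No

Given the row player's mix p = 2/5, the column player's payoff from L is 27/5 but from R is 24/5. The column player strictly prefers L, so the column player would not mix.
So the proposed profile is not a Nash equilibrium.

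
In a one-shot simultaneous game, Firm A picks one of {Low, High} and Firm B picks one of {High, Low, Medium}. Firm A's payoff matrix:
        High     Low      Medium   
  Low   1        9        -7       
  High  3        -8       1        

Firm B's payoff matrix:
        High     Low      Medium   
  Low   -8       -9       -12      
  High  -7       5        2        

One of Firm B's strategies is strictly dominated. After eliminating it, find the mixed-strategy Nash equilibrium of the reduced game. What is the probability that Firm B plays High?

Firm B's strategy Medium is strictly dominated by Low: -9 > -12 and 5 > 2. Eliminate Medium.
In a mixed equilibrium Firm A is indifferent between Low and High; this condition fixes q.
  Firm A's payoff from Low: q·1 + (1−q)·9 = -8q + 9
  Firm A's payoff from High: q·3 + (1−q)·(-8) = 11q - 8
  -8q + 9 = 11q - 8  ⇒  -19q = -17  ⇒  q = 17/19.

q = 17/19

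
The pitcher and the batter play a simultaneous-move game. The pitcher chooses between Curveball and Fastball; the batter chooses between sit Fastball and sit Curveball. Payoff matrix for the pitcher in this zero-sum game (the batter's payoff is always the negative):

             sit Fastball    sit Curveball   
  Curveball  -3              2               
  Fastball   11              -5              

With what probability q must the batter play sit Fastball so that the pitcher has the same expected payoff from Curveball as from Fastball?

q = 1/3

For the pitcher to be willing to mix, the pitcher must be indifferent between Curveball and Fastball, which pins down the batter's mix.
  the pitcher's payoff to Curveball: q·(-3) + (1−q)·2 = -5q + 2
  the pitcher's payoff to Fastball: q·11 + (1−q)·(-5) = 16q - 5
  -5q + 2 = 16q - 5  ⇒  -21q = -7  ⇒  q = 1/3.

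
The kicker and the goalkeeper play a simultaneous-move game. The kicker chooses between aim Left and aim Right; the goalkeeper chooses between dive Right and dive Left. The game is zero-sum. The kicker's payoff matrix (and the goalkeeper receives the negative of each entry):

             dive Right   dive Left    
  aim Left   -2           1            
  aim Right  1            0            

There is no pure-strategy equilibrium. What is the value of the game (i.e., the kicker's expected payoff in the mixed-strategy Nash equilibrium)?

v = 1/4

The goalkeeper's mix must leave the kicker indifferent between aim Left and aim Right.
  the kicker's payoff from aim Left: q·(-2) + (1−q)·1 = -3q + 1
  the kicker's payoff from aim Right: q·1 + (1−q)·0 = q
  -3q + 1 = q  ⇒  -4q = -1  ⇒  q = 1/4.
The value is the kicker's expected payoff against this mix (using aim Left): (1/4)·(-2) + (3/4)·1 = 1/4.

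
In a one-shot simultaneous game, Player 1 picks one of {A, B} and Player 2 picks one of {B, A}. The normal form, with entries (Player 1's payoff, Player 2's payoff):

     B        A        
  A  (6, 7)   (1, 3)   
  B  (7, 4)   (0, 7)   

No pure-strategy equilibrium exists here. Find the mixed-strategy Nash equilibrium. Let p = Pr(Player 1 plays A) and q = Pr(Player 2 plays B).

In a mixed equilibrium Player 2 is indifferent between B and A; this condition fixes p.
  Player 2's payoff to B: p·7 + (1−p)·4 = 3p + 4
  Player 2's payoff to A: p·3 + (1−p)·7 = -4p + 7
  3p + 4 = -4p + 7  ⇒  7p = 3  ⇒  p = 3/7.
For Player 1 to be willing to mix, Player 1 must be indifferent between A and B, which pins down Player 2's mix.
  Player 1's expected payoff from A: q·6 + (1−q)·1 = 5q + 1
  Player 1's expected payoff from B: q·7 + (1−q)·0 = 7q
  5q + 1 = 7q  ⇒  -2q = -1  ⇒  q = 1/2.

p = 3/7, q = 1/2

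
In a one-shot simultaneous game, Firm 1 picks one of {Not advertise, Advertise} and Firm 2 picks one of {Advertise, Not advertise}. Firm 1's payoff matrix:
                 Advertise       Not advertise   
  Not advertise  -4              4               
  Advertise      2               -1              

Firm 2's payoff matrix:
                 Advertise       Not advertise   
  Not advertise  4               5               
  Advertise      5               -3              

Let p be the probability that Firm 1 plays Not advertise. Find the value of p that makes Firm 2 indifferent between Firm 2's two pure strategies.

In a mixed equilibrium Firm 2 is indifferent between Advertise and Not advertise; this condition fixes p.
  Firm 2's expected payoff from Advertise: p·4 + (1−p)·5 = -p + 5
  Firm 2's expected payoff from Not advertise: p·5 + (1−p)·(-3) = 8p - 3
  -p + 5 = 8p - 3  ⇒  -9p = -8  ⇒  p = 8/9.

p = 8/9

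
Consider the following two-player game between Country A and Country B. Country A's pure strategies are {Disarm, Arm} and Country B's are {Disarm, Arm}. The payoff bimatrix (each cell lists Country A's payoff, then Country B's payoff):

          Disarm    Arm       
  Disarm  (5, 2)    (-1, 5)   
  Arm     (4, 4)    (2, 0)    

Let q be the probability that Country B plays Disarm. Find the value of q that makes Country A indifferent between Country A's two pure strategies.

q = 3/4

In a mixed equilibrium Country A is indifferent between Disarm and Arm; this condition fixes q.
  Country A's expected payoff from Disarm: q·5 + (1−q)·(-1) = 6q - 1
  Country A's expected payoff from Arm: q·4 + (1−q)·2 = 2q + 2
  6q - 1 = 2q + 2  ⇒  4q = 3  ⇒  q = 3/4.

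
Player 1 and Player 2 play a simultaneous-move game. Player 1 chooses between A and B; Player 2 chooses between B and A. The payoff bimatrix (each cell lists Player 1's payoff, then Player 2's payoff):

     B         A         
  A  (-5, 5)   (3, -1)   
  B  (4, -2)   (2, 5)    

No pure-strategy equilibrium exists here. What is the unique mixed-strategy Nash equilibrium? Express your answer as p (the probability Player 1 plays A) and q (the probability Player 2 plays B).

Player 2's indifference between B and A determines Player 1's mixing probability p:
  Player 2's expected payoff from B: p·5 + (1−p)·(-2) = 7p - 2
  Player 2's expected payoff from A: p·(-1) + (1−p)·5 = -6p + 5
  7p - 2 = -6p + 5  ⇒  13p = 7  ⇒  p = 7/13.
In a mixed equilibrium Player 1 is indifferent between A and B; this condition fixes q.
  Player 1's payoff from A: q·(-5) + (1−q)·3 = -8q + 3
  Player 1's payoff from B: q·4 + (1−q)·2 = 2q + 2
  -8q + 3 = 2q + 2  ⇒  -10q = -1  ⇒  q = 1/10.

p = 7/13, q = 1/10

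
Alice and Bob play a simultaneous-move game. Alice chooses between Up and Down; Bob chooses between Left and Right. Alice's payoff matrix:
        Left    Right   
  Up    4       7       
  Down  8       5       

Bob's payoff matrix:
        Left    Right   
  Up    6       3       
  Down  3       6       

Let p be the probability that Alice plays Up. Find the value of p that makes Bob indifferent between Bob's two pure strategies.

Set Bob's expected payoff from Left equal to that from Right:
  Bob's expected payoff from Left: p·6 + (1−p)·3 = 3p + 3
  Bob's expected payoff from Right: p·3 + (1−p)·6 = -3p + 6
  3p + 3 = -3p + 6  ⇒  6p = 3  ⇒  p = 1/2.

p = 1/2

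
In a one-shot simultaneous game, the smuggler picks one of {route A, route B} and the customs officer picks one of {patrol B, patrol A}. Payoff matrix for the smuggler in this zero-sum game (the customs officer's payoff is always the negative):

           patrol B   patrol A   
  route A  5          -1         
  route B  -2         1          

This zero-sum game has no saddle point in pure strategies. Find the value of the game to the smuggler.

Set the smuggler's expected payoff from route A equal to that from route B:
  the smuggler's payoff to route A: q·5 + (1−q)·(-1) = 6q - 1
  the smuggler's payoff to route B: q·(-2) + (1−q)·1 = -3q + 1
  6q - 1 = -3q + 1  ⇒  9q = 2  ⇒  q = 2/9.
The value is the smuggler's expected payoff against this mix (using route A): (2/9)·5 + (7/9)·(-1) = 1/3.

v = 1/3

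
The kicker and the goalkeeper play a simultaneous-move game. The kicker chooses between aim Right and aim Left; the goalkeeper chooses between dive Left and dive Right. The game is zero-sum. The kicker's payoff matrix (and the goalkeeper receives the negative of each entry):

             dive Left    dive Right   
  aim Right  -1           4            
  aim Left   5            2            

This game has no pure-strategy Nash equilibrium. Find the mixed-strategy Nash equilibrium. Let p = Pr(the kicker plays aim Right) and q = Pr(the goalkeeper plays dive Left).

Set the goalkeeper's expected payoff from dive Left equal to that from dive Right:
  the goalkeeper's payoff from dive Left: p·1 + (1−p)·(-5) = 6p - 5
  the goalkeeper's payoff from dive Right: p·(-4) + (1−p)·(-2) = -2p - 2
  6p - 5 = -2p - 2  ⇒  8p = 3  ⇒  p = 3/8.
In a mixed equilibrium the kicker is indifferent between aim Right and aim Left; this condition fixes q.
  the kicker's expected payoff from aim Right: q·(-1) + (1−q)·4 = -5q + 4
  the kicker's expected payoff from aim Left: q·5 + (1−q)·2 = 3q + 2
  -5q + 4 = 3q + 2  ⇒  -8q = -2  ⇒  q = 1/4.

p = 3/8, q = 1/4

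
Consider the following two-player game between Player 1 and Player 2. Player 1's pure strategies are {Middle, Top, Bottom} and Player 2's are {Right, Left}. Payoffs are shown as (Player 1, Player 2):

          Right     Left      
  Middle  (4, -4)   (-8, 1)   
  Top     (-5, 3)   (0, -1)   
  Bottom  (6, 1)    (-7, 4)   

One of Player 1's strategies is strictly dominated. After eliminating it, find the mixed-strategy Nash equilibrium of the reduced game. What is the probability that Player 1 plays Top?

p = 3/7

Player 1's strategy Middle is strictly dominated by Bottom: 6 > 4 and -7 > -8. Eliminate Middle.
For Player 2 to be willing to mix, Player 2 must be indifferent between Right and Left, which pins down Player 1's mix.
  Player 2's payoff from Right: p·3 + (1−p)·1 = 2p + 1
  Player 2's payoff from Left: p·(-1) + (1−p)·4 = -5p + 4
  2p + 1 = -5p + 4  ⇒  7p = 3  ⇒  p = 3/7.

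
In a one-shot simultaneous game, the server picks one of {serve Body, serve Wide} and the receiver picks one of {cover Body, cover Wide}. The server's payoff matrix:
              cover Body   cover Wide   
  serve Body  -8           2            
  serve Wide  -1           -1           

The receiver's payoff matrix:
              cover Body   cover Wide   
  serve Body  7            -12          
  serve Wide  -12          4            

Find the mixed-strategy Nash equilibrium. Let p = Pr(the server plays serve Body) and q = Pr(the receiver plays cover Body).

p = 16/35, q = 3/10

The receiver's indifference between cover Body and cover Wide determines the server's mixing probability p:
  the receiver's payoff from cover Body: p·7 + (1−p)·(-12) = 19p - 12
  the receiver's payoff from cover Wide: p·(-12) + (1−p)·4 = -16p + 4
  19p - 12 = -16p + 4  ⇒  35p = 16  ⇒  p = 16/35.
For the server to be willing to mix, the server must be indifferent between serve Body and serve Wide, which pins down the receiver's mix.
  the server's expected payoff from serve Body: q·(-8) + (1−q)·2 = -10q + 2
  the server's expected payoff from serve Wide: q·(-1) + (1−q)·(-1) = -1
  -10q + 2 = -1  ⇒  -10q = -3  ⇒  q = 3/10.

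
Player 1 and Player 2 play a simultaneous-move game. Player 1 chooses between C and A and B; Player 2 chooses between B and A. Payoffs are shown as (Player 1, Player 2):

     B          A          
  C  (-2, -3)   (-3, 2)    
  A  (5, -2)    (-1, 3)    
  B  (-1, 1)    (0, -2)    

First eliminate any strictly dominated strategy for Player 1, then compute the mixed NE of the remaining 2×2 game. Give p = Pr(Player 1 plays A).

p = 3/8

Player 1's strategy C is strictly dominated by B: -1 > -2 and 0 > -3. Eliminate C.
In a mixed equilibrium Player 2 is indifferent between B and A; this condition fixes p.
  Player 2's payoff to B: p·(-2) + (1−p)·1 = -3p + 1
  Player 2's payoff to A: p·3 + (1−p)·(-2) = 5p - 2
  -3p + 1 = 5p - 2  ⇒  -8p = -3  ⇒  p = 3/8.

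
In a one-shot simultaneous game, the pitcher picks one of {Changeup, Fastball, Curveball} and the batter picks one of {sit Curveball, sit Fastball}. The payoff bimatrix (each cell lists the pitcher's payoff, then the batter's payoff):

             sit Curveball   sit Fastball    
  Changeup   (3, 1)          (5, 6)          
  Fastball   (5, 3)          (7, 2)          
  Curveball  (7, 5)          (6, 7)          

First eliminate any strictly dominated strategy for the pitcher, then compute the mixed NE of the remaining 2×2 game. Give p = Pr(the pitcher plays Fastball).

The pitcher's strategy Changeup is strictly dominated by Fastball: 5 > 3 and 7 > 5. Eliminate Changeup.
The pitcher's mix must leave the batter indifferent between sit Curveball and sit Fastball.
  the batter's payoff to sit Curveball: p·3 + (1−p)·5 = -2p + 5
  the batter's payoff to sit Fastball: p·2 + (1−p)·7 = -5p + 7
  -2p + 5 = -5p + 7  ⇒  3p = 2  ⇒  p = 2/3.

p = 2/3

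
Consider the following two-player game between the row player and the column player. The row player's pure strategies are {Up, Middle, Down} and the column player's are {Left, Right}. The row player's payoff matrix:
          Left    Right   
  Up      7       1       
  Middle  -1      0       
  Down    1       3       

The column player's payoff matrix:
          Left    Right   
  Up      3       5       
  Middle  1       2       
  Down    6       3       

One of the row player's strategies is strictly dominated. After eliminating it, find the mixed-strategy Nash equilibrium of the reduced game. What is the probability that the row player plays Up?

The row player's strategy Middle is strictly dominated by Down: 1 > -1 and 3 > 0. Eliminate Middle.
For the column player to be willing to mix, the column player must be indifferent between Left and Right, which pins down the row player's mix.
  the column player's payoff from Left: p·3 + (1−p)·6 = -3p + 6
  the column player's payoff from Right: p·5 + (1−p)·3 = 2p + 3
  -3p + 6 = 2p + 3  ⇒  -5p = -3  ⇒  p = 3/5.

p = 3/5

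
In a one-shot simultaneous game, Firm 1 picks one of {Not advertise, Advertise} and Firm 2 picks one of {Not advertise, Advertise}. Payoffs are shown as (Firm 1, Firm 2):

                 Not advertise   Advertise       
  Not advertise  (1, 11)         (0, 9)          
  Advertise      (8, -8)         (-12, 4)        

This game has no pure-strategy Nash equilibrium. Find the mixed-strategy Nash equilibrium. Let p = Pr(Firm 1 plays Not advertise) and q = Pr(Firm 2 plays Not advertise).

In a mixed equilibrium Firm 2 is indifferent between Not advertise and Advertise; this condition fixes p.
  Firm 2's payoff from Not advertise: p·11 + (1−p)·(-8) = 19p - 8
  Firm 2's payoff from Advertise: p·9 + (1−p)·4 = 5p + 4
  19p - 8 = 5p + 4  ⇒  14p = 12  ⇒  p = 6/7.
Set Firm 1's expected payoff from Not advertise equal to that from Advertise:
  Firm 1's payoff to Not advertise: q·1 + (1−q)·0 = q
  Firm 1's payoff to Advertise: q·8 + (1−q)·(-12) = 20q - 12
  q = 20q - 12  ⇒  -19q = -12  ⇒  q = 12/19.

p = 6/7, q = 12/19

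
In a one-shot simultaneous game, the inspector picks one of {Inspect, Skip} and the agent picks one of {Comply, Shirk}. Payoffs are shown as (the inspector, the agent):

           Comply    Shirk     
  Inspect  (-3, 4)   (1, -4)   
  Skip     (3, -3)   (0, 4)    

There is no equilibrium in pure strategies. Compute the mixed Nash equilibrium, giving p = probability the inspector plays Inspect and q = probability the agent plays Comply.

p = 7/15, q = 1/7

The agent's indifference between Comply and Shirk determines the inspector's mixing probability p:
  the agent's payoff from Comply: p·4 + (1−p)·(-3) = 7p - 3
  the agent's payoff from Shirk: p·(-4) + (1−p)·4 = -8p + 4
  7p - 3 = -8p + 4  ⇒  15p = 7  ⇒  p = 7/15.
In a mixed equilibrium the inspector is indifferent between Inspect and Skip; this condition fixes q.
  the inspector's payoff from Inspect: q·(-3) + (1−q)·1 = -4q + 1
  the inspector's payoff from Skip: q·3 + (1−q)·0 = 3q
  -4q + 1 = 3q  ⇒  -7q = -1  ⇒  q = 1/7.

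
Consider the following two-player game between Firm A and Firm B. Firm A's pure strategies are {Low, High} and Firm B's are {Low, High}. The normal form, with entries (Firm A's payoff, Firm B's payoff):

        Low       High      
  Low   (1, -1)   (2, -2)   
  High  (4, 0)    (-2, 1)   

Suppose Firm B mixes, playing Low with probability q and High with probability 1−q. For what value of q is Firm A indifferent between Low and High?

Firm A's indifference between Low and High determines Firm B's mixing probability q:
  Firm A's payoff from Low: q·1 + (1−q)·2 = -q + 2
  Firm A's payoff from High: q·4 + (1−q)·(-2) = 6q - 2
  -q + 2 = 6q - 2  ⇒  -7q = -4  ⇒  q = 4/7.

q = 4/7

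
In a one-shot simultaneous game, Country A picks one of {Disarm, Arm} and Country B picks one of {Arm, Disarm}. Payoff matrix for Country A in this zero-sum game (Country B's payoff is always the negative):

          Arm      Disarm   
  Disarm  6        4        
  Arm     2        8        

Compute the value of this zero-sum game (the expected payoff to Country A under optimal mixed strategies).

v = 5

Country B's mix must leave Country A indifferent between Disarm and Arm.
  Country A's expected payoff from Disarm: q·6 + (1−q)·4 = 2q + 4
  Country A's expected payoff from Arm: q·2 + (1−q)·8 = -6q + 8
  2q + 4 = -6q + 8  ⇒  8q = 4  ⇒  q = 1/2.
The value is Country A's expected payoff against this mix (using Disarm): (1/2)·6 + (1/2)·4 = 5.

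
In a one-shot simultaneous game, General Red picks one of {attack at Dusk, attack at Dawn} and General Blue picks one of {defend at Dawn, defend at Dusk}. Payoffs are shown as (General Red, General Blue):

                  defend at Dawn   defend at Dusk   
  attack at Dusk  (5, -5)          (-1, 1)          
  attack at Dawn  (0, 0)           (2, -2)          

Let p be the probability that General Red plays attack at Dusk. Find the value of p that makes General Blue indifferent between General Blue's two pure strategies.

For General Blue to be willing to mix, General Blue must be indifferent between defend at Dawn and defend at Dusk, which pins down General Red's mix.
  General Blue's expected payoff from defend at Dawn: p·(-5) + (1−p)·0 = -5p
  General Blue's expected payoff from defend at Dusk: p·1 + (1−p)·(-2) = 3p - 2
  -5p = 3p - 2  ⇒  -8p = -2  ⇒  p = 1/4.

p = 1/4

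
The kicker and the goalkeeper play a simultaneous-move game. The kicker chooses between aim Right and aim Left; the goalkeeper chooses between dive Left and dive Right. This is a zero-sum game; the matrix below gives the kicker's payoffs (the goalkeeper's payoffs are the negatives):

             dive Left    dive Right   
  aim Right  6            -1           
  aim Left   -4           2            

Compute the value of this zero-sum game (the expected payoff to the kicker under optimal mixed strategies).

The kicker's indifference between aim Right and aim Left determines the goalkeeper's mixing probability q:
  the kicker's payoff from aim Right: q·6 + (1−q)·(-1) = 7q - 1
  the kicker's payoff from aim Left: q·(-4) + (1−q)·2 = -6q + 2
  7q - 1 = -6q + 2  ⇒  13q = 3  ⇒  q = 3/13.
The value is the kicker's expected payoff against this mix (using aim Right): (3/13)·6 + (10/13)·(-1) = 8/13.

v = 8/13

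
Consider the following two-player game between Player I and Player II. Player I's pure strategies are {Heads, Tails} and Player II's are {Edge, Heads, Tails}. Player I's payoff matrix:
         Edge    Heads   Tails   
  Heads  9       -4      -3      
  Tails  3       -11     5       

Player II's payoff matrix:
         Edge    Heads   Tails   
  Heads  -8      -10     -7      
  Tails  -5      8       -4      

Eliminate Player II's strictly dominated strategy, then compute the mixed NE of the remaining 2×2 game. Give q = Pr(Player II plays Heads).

Player II's strategy Edge is strictly dominated by Tails: -7 > -8 and -4 > -5. Eliminate Edge.
Set Player I's expected payoff from Heads equal to that from Tails:
  Player I's payoff from Heads: q·(-4) + (1−q)·(-3) = -q - 3
  Player I's payoff from Tails: q·(-11) + (1−q)·5 = -16q + 5
  -q - 3 = -16q + 5  ⇒  15q = 8  ⇒  q = 8/15.

q = 8/15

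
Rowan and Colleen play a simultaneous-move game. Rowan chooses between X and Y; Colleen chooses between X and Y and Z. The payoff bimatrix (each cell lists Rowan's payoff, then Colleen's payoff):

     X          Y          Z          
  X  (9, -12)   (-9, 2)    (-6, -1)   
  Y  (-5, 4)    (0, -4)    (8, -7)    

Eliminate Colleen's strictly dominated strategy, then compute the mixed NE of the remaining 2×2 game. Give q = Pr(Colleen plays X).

Colleen's strategy Z is strictly dominated by Y: 2 > -1 and -4 > -7. Eliminate Z.
Colleen's mix must leave Rowan indifferent between X and Y.
  Rowan's payoff from X: q·9 + (1−q)·(-9) = 18q - 9
  Rowan's payoff from Y: q·(-5) + (1−q)·0 = -5q
  18q - 9 = -5q  ⇒  23q = 9  ⇒  q = 9/23.

q = 9/23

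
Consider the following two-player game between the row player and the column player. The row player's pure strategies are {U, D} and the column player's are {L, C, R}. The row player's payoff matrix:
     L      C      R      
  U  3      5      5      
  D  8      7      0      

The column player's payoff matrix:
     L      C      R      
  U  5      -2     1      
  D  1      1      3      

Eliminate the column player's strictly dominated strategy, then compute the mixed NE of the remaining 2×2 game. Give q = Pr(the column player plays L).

q = 1/2

The column player's strategy C is strictly dominated by R: 1 > -2 and 3 > 1. Eliminate C.
The row player's indifference between U and D determines the column player's mixing probability q:
  the row player's expected payoff from U: q·3 + (1−q)·5 = -2q + 5
  the row player's expected payoff from D: q·8 + (1−q)·0 = 8q
  -2q + 5 = 8q  ⇒  -10q = -5  ⇒  q = 1/2.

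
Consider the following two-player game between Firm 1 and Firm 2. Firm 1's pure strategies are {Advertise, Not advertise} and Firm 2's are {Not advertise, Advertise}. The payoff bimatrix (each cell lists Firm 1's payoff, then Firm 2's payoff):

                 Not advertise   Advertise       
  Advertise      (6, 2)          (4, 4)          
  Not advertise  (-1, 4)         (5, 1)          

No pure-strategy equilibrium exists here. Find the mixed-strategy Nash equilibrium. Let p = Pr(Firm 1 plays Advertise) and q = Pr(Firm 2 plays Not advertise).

p = 3/5, q = 1/8

For Firm 2 to be willing to mix, Firm 2 must be indifferent between Not advertise and Advertise, which pins down Firm 1's mix.
  Firm 2's payoff to Not advertise: p·2 + (1−p)·4 = -2p + 4
  Firm 2's payoff to Advertise: p·4 + (1−p)·1 = 3p + 1
  -2p + 4 = 3p + 1  ⇒  -5p = -3  ⇒  p = 3/5.
Firm 2's mix must leave Firm 1 indifferent between Advertise and Not advertise.
  Firm 1's expected payoff from Advertise: q·6 + (1−q)·4 = 2q + 4
  Firm 1's expected payoff from Not advertise: q·(-1) + (1−q)·5 = -6q + 5
  2q + 4 = -6q + 5  ⇒  8q = 1  ⇒  q = 1/8.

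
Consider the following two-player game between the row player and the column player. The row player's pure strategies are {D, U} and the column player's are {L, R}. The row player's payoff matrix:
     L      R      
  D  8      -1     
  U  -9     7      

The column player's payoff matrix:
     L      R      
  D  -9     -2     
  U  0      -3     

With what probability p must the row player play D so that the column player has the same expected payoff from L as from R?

The column player's indifference between L and R determines the row player's mixing probability p:
  the column player's payoff from L: p·(-9) + (1−p)·0 = -9p
  the column player's payoff from R: p·(-2) + (1−p)·(-3) = p - 3
  -9p = p - 3  ⇒  -10p = -3  ⇒  p = 3/10.

p = 3/10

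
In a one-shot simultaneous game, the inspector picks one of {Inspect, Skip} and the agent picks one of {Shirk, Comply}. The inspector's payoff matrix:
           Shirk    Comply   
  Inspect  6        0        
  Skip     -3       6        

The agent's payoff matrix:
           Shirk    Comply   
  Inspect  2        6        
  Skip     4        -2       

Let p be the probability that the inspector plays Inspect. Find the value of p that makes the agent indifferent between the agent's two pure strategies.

p = 3/5

The inspector's mix must leave the agent indifferent between Shirk and Comply.
  the agent's payoff from Shirk: p·2 + (1−p)·4 = -2p + 4
  the agent's payoff from Comply: p·6 + (1−p)·(-2) = 8p - 2
  -2p + 4 = 8p - 2  ⇒  -10p = -6  ⇒  p = 3/5.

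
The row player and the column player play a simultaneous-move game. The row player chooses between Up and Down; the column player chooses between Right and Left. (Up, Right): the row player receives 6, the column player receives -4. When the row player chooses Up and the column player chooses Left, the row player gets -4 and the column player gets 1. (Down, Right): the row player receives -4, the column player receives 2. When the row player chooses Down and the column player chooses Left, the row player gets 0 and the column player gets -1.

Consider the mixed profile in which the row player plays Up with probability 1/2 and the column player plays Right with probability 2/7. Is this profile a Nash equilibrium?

Given the row player's mix p = 1/2, the column player's payoff from Right is -1 but from Left is 0. The column player strictly prefers Left, so the column player would not mix.
So the proposed profile is not a Nash equilibrium.

No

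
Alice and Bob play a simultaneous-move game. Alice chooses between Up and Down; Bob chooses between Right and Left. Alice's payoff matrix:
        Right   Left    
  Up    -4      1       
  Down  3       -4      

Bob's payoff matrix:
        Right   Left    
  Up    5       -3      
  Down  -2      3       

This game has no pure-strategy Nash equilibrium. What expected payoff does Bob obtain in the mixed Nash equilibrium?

9/13

Set Bob's expected payoff from Right equal to that from Left:
  Bob's payoff to Right: p·5 + (1−p)·(-2) = 7p - 2
  Bob's payoff to Left: p·(-3) + (1−p)·3 = -6p + 3
  7p - 2 = -6p + 3  ⇒  13p = 5  ⇒  p = 5/13.
At equilibrium Bob is indifferent across columns, so Bob's payoff equals the payoff from Right: (5/13)·5 + (8/13)·(-2) = 9/13.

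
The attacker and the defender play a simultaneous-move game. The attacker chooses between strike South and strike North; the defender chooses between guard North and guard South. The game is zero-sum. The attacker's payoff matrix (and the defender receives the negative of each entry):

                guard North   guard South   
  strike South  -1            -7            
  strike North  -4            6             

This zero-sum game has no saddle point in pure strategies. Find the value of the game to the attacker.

v = -17/8

For the attacker to be willing to mix, the attacker must be indifferent between strike South and strike North, which pins down the defender's mix.
  the attacker's payoff from strike South: q·(-1) + (1−q)·(-7) = 6q - 7
  the attacker's payoff from strike North: q·(-4) + (1−q)·6 = -10q + 6
  6q - 7 = -10q + 6  ⇒  16q = 13  ⇒  q = 13/16.
The value is the attacker's expected payoff against this mix (using strike South): (13/16)·(-1) + (3/16)·(-7) = -17/8.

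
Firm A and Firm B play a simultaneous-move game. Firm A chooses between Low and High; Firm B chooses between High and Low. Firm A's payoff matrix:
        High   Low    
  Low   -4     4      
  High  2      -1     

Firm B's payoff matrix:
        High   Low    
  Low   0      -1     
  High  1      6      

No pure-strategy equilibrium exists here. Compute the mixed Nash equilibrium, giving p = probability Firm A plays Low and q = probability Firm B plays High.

Firm B's indifference between High and Low determines Firm A's mixing probability p:
  Firm B's payoff from High: p·0 + (1−p)·1 = -p + 1
  Firm B's payoff from Low: p·(-1) + (1−p)·6 = -7p + 6
  -p + 1 = -7p + 6  ⇒  6p = 5  ⇒  p = 5/6.
In a mixed equilibrium Firm A is indifferent between Low and High; this condition fixes q.
  Firm A's payoff from Low: q·(-4) + (1−q)·4 = -8q + 4
  Firm A's payoff from High: q·2 + (1−q)·(-1) = 3q - 1
  -8q + 4 = 3q - 1  ⇒  -11q = -5  ⇒  q = 5/11.

p = 5/6, q = 5/11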